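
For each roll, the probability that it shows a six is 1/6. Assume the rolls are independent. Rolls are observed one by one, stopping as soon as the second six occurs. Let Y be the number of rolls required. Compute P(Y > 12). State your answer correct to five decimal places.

0.38133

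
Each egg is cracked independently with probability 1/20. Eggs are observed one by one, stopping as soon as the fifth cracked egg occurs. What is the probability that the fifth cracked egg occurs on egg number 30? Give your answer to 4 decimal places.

0.0021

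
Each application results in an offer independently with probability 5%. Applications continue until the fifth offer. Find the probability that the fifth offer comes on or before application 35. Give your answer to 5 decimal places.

0.02903

Finishing within 35 applications ⇔ at least 5 successes in the first 35. With X ~ Binomial(35, 0.05), P(Y ≤ 35) = 1 − P(X ≤ 4).
  k=0: C(35,0)·0.05^0·0.95^35 = 0.1660834
  k=1: C(35,1)·0.05^1·0.95^34 = 0.3059431
  k=2: C(35,2)·0.05^2·0.95^33 = 0.2737385
  k=3: C(35,3)·0.05^3·0.95^32 = 0.1584802
  k=4: C(35,4)·0.05^4·0.95^31 = 0.0667285
1 − 0.9709737 = 0.0290263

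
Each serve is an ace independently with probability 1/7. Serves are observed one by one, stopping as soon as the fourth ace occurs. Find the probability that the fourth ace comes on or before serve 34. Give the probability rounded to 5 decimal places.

Finishing within 34 serves ⇔ at least 4 successes in the first 34. With X ~ Binomial(34, 0.142857), P(Y ≤ 34) = 1 − P(X ≤ 3).
  k=0: C(34,0)·0.142857^0·0.857143^34 = 0.0052943
  k=1: C(34,1)·0.142857^1·0.857143^33 = 0.0300011
  k=2: C(34,2)·0.142857^2·0.857143^32 = 0.0825030
  k=3: C(34,3)·0.142857^3·0.857143^31 = 0.1466719
1 − 0.2644703 = 0.7355297

0.73553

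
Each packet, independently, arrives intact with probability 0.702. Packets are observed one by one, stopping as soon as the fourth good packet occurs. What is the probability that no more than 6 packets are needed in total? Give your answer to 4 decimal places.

0.7480

Finishing within 6 packets ⇔ at least 4 successes in the first 6. With X ~ Binomial(6, 0.702), P(Y ≤ 6) = 1 − P(X ≤ 3).
  k=0: C(6,0)·0.702^0·0.298^6 = 0.000700
  k=1: C(6,1)·0.702^1·0.298^5 = 0.009899
  k=2: C(6,2)·0.702^2·0.298^4 = 0.058295
  k=3: C(6,3)·0.702^3·0.298^3 = 0.183101
1 − 0.251994 = 0.748006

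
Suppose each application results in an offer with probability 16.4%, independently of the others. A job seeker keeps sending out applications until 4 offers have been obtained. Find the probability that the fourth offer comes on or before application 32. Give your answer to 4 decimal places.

0.7932

Finishing within 32 applications ⇔ at least 4 successes in the first 32. With X ~ Binomial(32, 0.164), P(Y ≤ 32) = 1 − P(X ≤ 3).
  k=0: C(32,0)·0.164^0·0.836^32 = 0.003240
  k=1: C(32,1)·0.164^1·0.836^31 = 0.020342
  k=2: C(32,2)·0.164^2·0.836^30 = 0.061853
  k=3: C(32,3)·0.164^3·0.836^29 = 0.121338
1 − 0.206772 = 0.793228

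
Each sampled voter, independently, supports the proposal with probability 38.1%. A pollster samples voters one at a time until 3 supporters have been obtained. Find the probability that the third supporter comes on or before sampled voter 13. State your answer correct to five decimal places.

0.92449

Finishing within 13 sampled voters ⇔ at least 3 successes in the first 13. With X ~ Binomial(13, 0.381), P(Y ≤ 13) = 1 − P(X ≤ 2).
  k=0: C(13,0)·0.381^0·0.619^13 = 0.0019587
  k=1: C(13,1)·0.381^1·0.619^12 = 0.0156731
  k=2: C(13,2)·0.381^2·0.619^11 = 0.0578818
1 − 0.0755136 = 0.9244864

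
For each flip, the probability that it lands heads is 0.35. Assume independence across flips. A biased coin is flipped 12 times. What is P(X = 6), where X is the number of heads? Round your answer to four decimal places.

X ~ Binomial(n=12, p=0.35).
P(X=6) = C(12,6) · p^6 · (1−p)^6
= 924 · 0.0018383 · 0.075419 = 0.128103

0.1281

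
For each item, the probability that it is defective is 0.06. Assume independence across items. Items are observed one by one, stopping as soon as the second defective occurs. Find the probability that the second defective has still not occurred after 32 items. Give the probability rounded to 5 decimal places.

Needing more than 32 items ⇔ fewer than 2 successes in the first 32. With X ~ Binomial(32, 0.06), P(Y > 32) = P(X ≤ 1).
  k=0: C(32,0)·0.06^0·0.94^32 = 0.1380675
  k=1: C(32,1)·0.06^1·0.94^31 = 0.2820101
P(X ≤ 1) = 0.4200776

0.42008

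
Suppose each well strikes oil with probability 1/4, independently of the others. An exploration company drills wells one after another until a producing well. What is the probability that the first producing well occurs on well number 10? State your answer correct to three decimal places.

0.019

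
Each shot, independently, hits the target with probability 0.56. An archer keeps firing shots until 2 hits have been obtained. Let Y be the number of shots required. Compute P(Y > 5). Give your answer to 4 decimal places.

0.1214

Needing more than 5 shots ⇔ fewer than 2 successes in the first 5. With X ~ Binomial(5, 0.56), P(Y > 5) = P(X ≤ 1).
  k=0: C(5,0)·0.56^0·0.44^5 = 0.016492
  k=1: C(5,1)·0.56^1·0.44^4 = 0.104947
P(X ≤ 1) = 0.121438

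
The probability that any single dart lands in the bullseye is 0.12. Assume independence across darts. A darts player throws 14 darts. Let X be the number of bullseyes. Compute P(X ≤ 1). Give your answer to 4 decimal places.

X ~ Binomial(14, 0.12); P(X ≤ 1) = Σ C(14,k) p^k (1−p)^(14−k) over k:
  k=0: C(14,0)·0.12^0·0.88^14 = 0.167016
  k=1: C(14,1)·0.12^1·0.88^13 = 0.318848
Total = 0.485864

0.4859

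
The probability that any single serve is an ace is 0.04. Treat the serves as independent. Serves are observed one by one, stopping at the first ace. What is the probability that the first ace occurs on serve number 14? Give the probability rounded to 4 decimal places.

0.0235

Geometric (trials to first success), p = 0.04.
P(Y = 14) = (1−p)^13 · p = 0.5882 · 0.04 = 0.023528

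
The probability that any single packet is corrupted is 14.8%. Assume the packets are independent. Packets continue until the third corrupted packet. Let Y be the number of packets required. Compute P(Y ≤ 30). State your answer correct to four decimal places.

0.8417

Finishing within 30 packets ⇔ at least 3 successes in the first 30. With X ~ Binomial(30, 0.148), P(Y ≤ 30) = 1 − P(X ≤ 2).
  k=0: C(30,0)·0.148^0·0.852^30 = 0.008188
  k=1: C(30,1)·0.148^1·0.852^29 = 0.042671
  k=2: C(30,2)·0.148^2·0.852^28 = 0.107478
1 − 0.158337 = 0.841663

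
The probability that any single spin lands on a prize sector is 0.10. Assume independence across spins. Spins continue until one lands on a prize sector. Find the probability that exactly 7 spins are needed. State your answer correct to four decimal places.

Geometric (trials to first success), p = 0.10.
P(Y = 7) = (1−p)^6 · p = 0.53144 · 0.10 = 0.053144

0.0531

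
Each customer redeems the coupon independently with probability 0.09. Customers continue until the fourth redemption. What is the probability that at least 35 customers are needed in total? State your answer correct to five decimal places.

Needing more than 34 customers ⇔ fewer than 4 successes in the first 34. With X ~ Binomial(34, 0.09), P(Y > 34) = P(X ≤ 3).
  k=0: C(34,0)·0.09^0·0.91^34 = 0.0404956
  k=1: C(34,1)·0.09^1·0.91^33 = 0.1361719
  k=2: C(34,2)·0.09^2·0.91^32 = 0.2222145
  k=3: C(34,3)·0.09^3·0.91^31 = 0.2344241
P(X ≤ 3) = 0.6333060

0.63331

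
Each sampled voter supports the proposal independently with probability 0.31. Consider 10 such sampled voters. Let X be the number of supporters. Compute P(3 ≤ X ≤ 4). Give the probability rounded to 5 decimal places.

0.47550

X ~ Binomial(10, 0.31); P(3 ≤ X ≤ 4) = Σ C(10,k) p^k (1−p)^(10−k) over k:
  k=3: C(10,3)·0.31^3·0.69^7 = 0.2662012
  k=4: C(10,4)·0.31^4·0.69^6 = 0.2092958
Total = 0.4754970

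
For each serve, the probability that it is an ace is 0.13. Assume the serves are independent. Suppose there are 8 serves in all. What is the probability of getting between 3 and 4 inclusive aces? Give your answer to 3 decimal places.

X ~ Binomial(8, 0.13); P(3 ≤ X ≤ 4) = Σ C(8,k) p^k (1−p)^(8−k) over k:
  k=3: C(8,3)·0.13^3·0.87^5 = 0.06132
  k=4: C(8,4)·0.13^4·0.87^4 = 0.01145
Total = 0.07278

0.073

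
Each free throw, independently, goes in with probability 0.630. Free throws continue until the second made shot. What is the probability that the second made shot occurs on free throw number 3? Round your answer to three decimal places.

0.294

Y = trial on which the second success occurs; negative binomial, r=2, p=0.63.
P(Y=3) = C(2,1) · p^2 · (1−p)^1
= 2 · 0.3969 · 0.37 = 0.29371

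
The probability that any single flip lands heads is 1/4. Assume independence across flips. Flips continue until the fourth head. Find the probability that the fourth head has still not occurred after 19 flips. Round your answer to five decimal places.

0.26309

Needing more than 19 flips ⇔ fewer than 4 successes in the first 19. With X ~ Binomial(19, 0.25), P(Y > 19) = P(X ≤ 3).
  k=0: C(19,0)·0.25^0·0.75^19 = 0.0042283
  k=1: C(19,1)·0.25^1·0.75^18 = 0.0267791
  k=2: C(19,2)·0.25^2·0.75^17 = 0.0803374
  k=3: C(19,3)·0.25^3·0.75^16 = 0.1517484
P(X ≤ 3) = 0.2630931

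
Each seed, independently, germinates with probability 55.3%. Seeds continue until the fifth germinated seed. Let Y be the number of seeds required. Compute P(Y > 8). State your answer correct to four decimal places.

0.5160

Needing more than 8 seeds ⇔ fewer than 5 successes in the first 8. With X ~ Binomial(8, 0.553), P(Y > 8) = P(X ≤ 4).
  k=0: C(8,0)·0.553^0·0.447^8 = 0.001594
  k=1: C(8,1)·0.553^1·0.447^7 = 0.015775
  k=2: C(8,2)·0.553^2·0.447^6 = 0.068305
  k=3: C(8,3)·0.553^3·0.447^5 = 0.169006
  k=4: C(8,4)·0.553^4·0.447^4 = 0.261354
P(X ≤ 4) = 0.516033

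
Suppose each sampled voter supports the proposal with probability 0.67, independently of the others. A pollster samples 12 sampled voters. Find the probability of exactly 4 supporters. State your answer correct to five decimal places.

0.01403

X ~ Binomial(n=12, p=0.67).
P(X=4) = C(12,4) · p^4 · (1−p)^8
= 495 · 0.20151 · 0.00014064 = 0.0140287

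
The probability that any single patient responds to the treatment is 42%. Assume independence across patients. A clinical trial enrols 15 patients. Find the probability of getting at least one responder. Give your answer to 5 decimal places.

0.99972

P(at least one) = 1 − P(none) = 1 − (1 − 0.42)^15
= 1 − 0.0002828 = 0.9997172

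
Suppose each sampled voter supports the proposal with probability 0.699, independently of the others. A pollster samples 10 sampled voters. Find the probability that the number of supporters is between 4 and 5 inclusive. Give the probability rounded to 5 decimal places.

0.14119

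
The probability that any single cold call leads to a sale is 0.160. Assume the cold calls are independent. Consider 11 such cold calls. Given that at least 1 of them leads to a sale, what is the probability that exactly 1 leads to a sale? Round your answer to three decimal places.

0.361

X ~ Binomial(11, 0.16). Want P(X=1 | X≥1) = P(X=1) / P(X≥1).
P(X=1) = C(11,1)·0.16^1·0.84^10 = 0.30783
P(X≥1) = 1 − 0.14692 = 0.85308
Ratio = 0.30783 / 0.85308 = 0.36084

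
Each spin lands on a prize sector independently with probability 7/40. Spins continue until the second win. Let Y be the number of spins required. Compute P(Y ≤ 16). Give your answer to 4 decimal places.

Finishing within 16 spins ⇔ at least 2 successes in the first 16. With X ~ Binomial(16, 0.175), P(Y ≤ 16) = 1 − P(X ≤ 1).
  k=0: C(16,0)·0.175^0·0.825^16 = 0.046054
  k=1: C(16,1)·0.175^1·0.825^15 = 0.156303
1 − 0.202357 = 0.797643

0.7976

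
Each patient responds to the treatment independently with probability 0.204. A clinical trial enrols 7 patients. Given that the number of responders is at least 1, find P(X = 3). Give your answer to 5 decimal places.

X ~ Binomial(7, 0.204). Want P(X=3 | X≥1) = P(X=3) / P(X≥1).
P(X=3) = C(7,3)·0.204^3·0.796^4 = 0.1192919
P(X≥1) = 1 − 0.2024844 = 0.7975156
Ratio = 0.1192919 / 0.7975156 = 0.1495793

0.14958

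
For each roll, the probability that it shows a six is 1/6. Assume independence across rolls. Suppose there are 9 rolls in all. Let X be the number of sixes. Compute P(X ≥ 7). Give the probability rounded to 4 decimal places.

0.0001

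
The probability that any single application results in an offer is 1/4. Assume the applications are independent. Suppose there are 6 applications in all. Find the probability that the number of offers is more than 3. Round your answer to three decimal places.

0.038

X ~ Binomial(6, 0.25); P(X ≥ 4) = Σ C(6,k) p^k (1−p)^(6−k) over k:
  k=4: C(6,4)·0.25^4·0.75^2 = 0.03296
  k=5: C(6,5)·0.25^5·0.75^1 = 0.00439
  k=6: C(6,6)·0.25^6·0.75^0 = 0.00024
Total = 0.03760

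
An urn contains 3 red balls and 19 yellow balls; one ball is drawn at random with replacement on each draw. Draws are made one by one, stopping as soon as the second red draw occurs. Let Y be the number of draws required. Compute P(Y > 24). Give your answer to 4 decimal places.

Needing more than 24 draws ⇔ fewer than 2 successes in the first 24. With X ~ Binomial(24, 0.136364), P(Y > 24) = P(X ≤ 1).
  k=0: C(24,0)·0.136364^0·0.863636^24 = 0.029644
  k=1: C(24,1)·0.136364^1·0.863636^23 = 0.112337
P(X ≤ 1) = 0.141981

0.1420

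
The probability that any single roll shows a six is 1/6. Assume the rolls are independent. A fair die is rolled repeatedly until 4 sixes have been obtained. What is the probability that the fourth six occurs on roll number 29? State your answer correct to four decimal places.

Y = trial on which the fourth success occurs; negative binomial, r=4, p=0.166667.
P(Y=29) = C(28,3) · p^4 · (1−p)^25
= 3276 · 0.0007716 · 0.010483 = 0.026498

0.0265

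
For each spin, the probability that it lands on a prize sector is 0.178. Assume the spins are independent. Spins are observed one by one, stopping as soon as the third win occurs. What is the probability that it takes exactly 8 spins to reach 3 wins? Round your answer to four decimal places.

Y = trial on which the third success occurs; negative binomial, r=3, p=0.178.
P(Y=8) = C(7,2) · p^3 · (1−p)^5
= 21 · 0.0056398 · 0.37528 = 0.044447

0.0444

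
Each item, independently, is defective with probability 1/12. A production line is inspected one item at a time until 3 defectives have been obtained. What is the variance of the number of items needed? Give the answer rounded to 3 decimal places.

Y = total items until the third success; negative binomial with r=3, p=0.083333.
Var(Y) = r(1−p)/p² = 3·0.916667 / 0.083333² = 396.00000

396.000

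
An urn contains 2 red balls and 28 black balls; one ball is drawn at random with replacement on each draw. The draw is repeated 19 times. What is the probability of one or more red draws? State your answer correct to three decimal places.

0.730

P(at least one) = 1 − P(none) = 1 − (1 − 0.066667)^19
= 1 − 0.26959 = 0.73041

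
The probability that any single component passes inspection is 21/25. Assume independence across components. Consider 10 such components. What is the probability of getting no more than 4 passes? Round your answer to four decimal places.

0.0020

X ~ Binomial(10, 0.84); P(X ≤ 4) = Σ C(10,k) p^k (1−p)^(10−k) over k:
  k=0: C(10,0)·0.84^0·0.16^10 = 0.000000
  k=1: C(10,1)·0.84^1·0.16^9 = 0.000001
  k=2: C(10,2)·0.84^2·0.16^8 = 0.000014
  k=3: C(10,3)·0.84^3·0.16^7 = 0.000191
  k=4: C(10,4)·0.84^4·0.16^6 = 0.001754
Total = 0.001959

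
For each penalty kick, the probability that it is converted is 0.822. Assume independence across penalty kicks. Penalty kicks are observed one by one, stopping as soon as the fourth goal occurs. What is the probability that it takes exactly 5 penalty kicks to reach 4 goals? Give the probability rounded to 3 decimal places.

0.325

Y = trial on which the fourth success occurs; negative binomial, r=4, p=0.822.
P(Y=5) = C(4,3) · p^4 · (1−p)^1
= 4 · 0.45655 · 0.178 = 0.32506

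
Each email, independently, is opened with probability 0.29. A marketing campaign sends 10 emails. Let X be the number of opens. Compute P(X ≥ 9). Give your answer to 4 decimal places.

0.0001

X ~ Binomial(10, 0.29); P(X ≥ 9) = Σ C(10,k) p^k (1−p)^(10−k) over k:
  k=9: C(10,9)·0.29^9·0.71^1 = 0.000103
  k=10: C(10,10)·0.29^10·0.71^0 = 0.000004
Total = 0.000107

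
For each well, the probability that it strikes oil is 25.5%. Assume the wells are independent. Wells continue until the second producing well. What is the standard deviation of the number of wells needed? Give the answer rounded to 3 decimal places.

4.787

Y = total wells until the second success; negative binomial with r=2, p=0.255.
SD(Y) = √[r(1−p)/p²] = √(22.91426) = 4.78688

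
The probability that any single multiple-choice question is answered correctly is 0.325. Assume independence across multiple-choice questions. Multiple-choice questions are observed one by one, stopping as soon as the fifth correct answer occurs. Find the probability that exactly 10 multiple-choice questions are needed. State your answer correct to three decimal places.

Y = trial on which the fifth success occurs; negative binomial, r=5, p=0.325.
P(Y=10) = C(9,4) · p^5 · (1−p)^5
= 126 · 0.0036259 · 0.14013 = 0.06402

0.064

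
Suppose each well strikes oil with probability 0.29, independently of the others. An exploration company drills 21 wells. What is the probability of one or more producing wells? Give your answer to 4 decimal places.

P(at least one) = 1 − P(none) = 1 − (1 − 0.29)^21
= 1 − 0.000752 = 0.999248

0.9992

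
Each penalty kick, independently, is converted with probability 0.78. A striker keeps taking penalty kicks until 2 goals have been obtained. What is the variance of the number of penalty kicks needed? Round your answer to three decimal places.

Y = total penalty kicks until the second success; negative binomial with r=2, p=0.78.
Var(Y) = r(1−p)/p² = 2·0.22 / 0.78² = 0.72321

0.723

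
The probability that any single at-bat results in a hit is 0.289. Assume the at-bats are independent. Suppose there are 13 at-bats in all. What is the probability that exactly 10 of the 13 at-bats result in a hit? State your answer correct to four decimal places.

0.0004

X ~ Binomial(n=13, p=0.289).
P(X=10) = C(13,10) · p^10 · (1−p)^3
= 286 · 4.0642e-06 · 0.35943 = 0.000418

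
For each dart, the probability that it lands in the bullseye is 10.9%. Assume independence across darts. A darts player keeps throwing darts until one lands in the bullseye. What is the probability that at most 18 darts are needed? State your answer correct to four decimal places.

Y = number of darts to the first success; geometric, p = 0.109.
P(Y ≤ 18) = 1 − (1−p)^18 = 1 − 0.125256 = 0.874744

0.8747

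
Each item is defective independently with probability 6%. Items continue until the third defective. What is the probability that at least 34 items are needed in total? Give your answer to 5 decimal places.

Needing more than 33 items ⇔ fewer than 3 successes in the first 33. With X ~ Binomial(33, 0.06), P(Y > 33) = P(X ≤ 2).
  k=0: C(33,0)·0.06^0·0.94^33 = 0.1297834
  k=1: C(33,1)·0.06^1·0.94^32 = 0.2733736
  k=2: C(33,2)·0.06^2·0.94^31 = 0.2791900
P(X ≤ 2) = 0.6823470

0.68235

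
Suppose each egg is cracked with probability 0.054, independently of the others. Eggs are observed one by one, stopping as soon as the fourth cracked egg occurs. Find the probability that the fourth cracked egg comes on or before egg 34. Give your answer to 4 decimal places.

0.1091

Finishing within 34 eggs ⇔ at least 4 successes in the first 34. With X ~ Binomial(34, 0.054), P(Y ≤ 34) = 1 − P(X ≤ 3).
  k=0: C(34,0)·0.054^0·0.946^34 = 0.151460
  k=1: C(34,1)·0.054^1·0.946^33 = 0.293955
  k=2: C(34,2)·0.054^2·0.946^32 = 0.276864
  k=3: C(34,3)·0.054^3·0.946^31 = 0.168577
1 − 0.890856 = 0.109144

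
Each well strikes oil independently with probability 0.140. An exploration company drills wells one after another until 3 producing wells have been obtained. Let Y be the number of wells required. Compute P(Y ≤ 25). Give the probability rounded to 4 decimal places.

0.7000

Finishing within 25 wells ⇔ at least 3 successes in the first 25. With X ~ Binomial(25, 0.14), P(Y ≤ 25) = 1 − P(X ≤ 2).
  k=0: C(25,0)·0.14^0·0.86^25 = 0.023039
  k=1: C(25,1)·0.14^1·0.86^24 = 0.093763
  k=2: C(25,2)·0.14^2·0.86^23 = 0.183165
1 − 0.299966 = 0.700034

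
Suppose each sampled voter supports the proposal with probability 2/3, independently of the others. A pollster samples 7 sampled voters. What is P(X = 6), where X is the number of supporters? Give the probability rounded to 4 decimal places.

X ~ Binomial(n=7, p=0.666667).
P(X=6) = C(7,6) · p^6 · (1−p)^1
= 7 · 0.087791 · 0.33333 = 0.204847

0.2048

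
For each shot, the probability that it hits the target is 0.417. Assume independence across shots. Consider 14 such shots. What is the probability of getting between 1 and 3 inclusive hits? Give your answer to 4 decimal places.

0.0994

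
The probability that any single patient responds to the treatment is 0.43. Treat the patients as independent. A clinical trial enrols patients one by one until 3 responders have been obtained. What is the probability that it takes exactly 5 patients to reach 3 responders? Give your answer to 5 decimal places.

Y = trial on which the third success occurs; negative binomial, r=3, p=0.43.
P(Y=5) = C(4,2) · p^3 · (1−p)^2
= 6 · 0.079507 · 0.3249 = 0.1549909

0.15499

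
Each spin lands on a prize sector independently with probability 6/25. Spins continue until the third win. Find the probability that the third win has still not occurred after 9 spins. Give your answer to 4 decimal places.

Needing more than 9 spins ⇔ fewer than 3 successes in the first 9. With X ~ Binomial(9, 0.24), P(Y > 9) = P(X ≤ 2).
  k=0: C(9,0)·0.24^0·0.76^9 = 0.084591
  k=1: C(9,1)·0.24^1·0.76^8 = 0.240416
  k=2: C(9,2)·0.24^2·0.76^7 = 0.303683
P(X ≤ 2) = 0.628689

0.6287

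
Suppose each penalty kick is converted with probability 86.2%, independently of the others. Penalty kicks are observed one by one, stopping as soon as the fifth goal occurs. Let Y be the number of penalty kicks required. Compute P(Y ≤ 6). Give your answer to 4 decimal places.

Finishing within 6 penalty kicks ⇔ at least 5 successes in the first 6. With X ~ Binomial(6, 0.862), P(Y ≤ 6) = 1 − P(X ≤ 4).
  k=0: C(6,0)·0.862^0·0.138^6 = 0.000007
  k=1: C(6,1)·0.862^1·0.138^5 = 0.000259
  k=2: C(6,2)·0.862^2·0.138^4 = 0.004042
  k=3: C(6,3)·0.862^3·0.138^3 = 0.033666
  k=4: C(6,4)·0.862^4·0.138^2 = 0.157717
1 − 0.195691 = 0.804309

0.8043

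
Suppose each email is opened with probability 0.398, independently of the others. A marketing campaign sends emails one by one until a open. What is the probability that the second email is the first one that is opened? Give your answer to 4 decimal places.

Geometric (trials to first success), p = 0.398.
P(Y = 2) = (1−p)^1 · p = 0.602 · 0.398 = 0.239596

0.2396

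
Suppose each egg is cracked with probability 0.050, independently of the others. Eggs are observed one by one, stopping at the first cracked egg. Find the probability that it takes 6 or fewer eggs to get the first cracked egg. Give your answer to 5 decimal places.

0.26491

Y = number of eggs to the first success; geometric, p = 0.05.
P(Y ≤ 6) = 1 − (1−p)^6 = 1 − 0.7350919 = 0.2649081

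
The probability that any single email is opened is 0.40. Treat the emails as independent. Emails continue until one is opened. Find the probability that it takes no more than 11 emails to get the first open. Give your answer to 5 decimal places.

Y = number of emails to the first success; geometric, p = 0.40.
P(Y ≤ 11) = 1 − (1−p)^11 = 1 − 0.0036280 = 0.9963720

0.99637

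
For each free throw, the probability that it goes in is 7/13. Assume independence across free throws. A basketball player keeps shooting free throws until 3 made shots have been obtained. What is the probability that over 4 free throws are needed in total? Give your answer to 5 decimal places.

Needing more than 4 free throws ⇔ fewer than 3 successes in the first 4. With X ~ Binomial(4, 0.538462), P(Y > 4) = P(X ≤ 2).
  k=0: C(4,0)·0.538462^0·0.461538^4 = 0.0453766
  k=1: C(4,1)·0.538462^1·0.461538^3 = 0.2117573
  k=2: C(4,2)·0.538462^2·0.461538^2 = 0.3705753
P(X ≤ 2) = 0.6277091

0.62771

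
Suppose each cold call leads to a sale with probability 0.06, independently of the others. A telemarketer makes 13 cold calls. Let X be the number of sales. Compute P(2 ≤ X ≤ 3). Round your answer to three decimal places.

X ~ Binomial(13, 0.06); P(2 ≤ X ≤ 3) = Σ C(13,k) p^k (1−p)^(13−k) over k:
  k=2: C(13,2)·0.06^2·0.94^11 = 0.14217
  k=3: C(13,3)·0.06^3·0.94^10 = 0.03327
Total = 0.17544

0.175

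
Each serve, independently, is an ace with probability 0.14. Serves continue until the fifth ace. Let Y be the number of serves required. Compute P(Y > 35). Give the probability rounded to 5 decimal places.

Needing more than 35 serves ⇔ fewer than 5 successes in the first 35. With X ~ Binomial(35, 0.14), P(Y > 35) = P(X ≤ 4).
  k=0: C(35,0)·0.14^0·0.86^35 = 0.0050985
  k=1: C(35,1)·0.14^1·0.86^34 = 0.0290498
  k=2: C(35,2)·0.14^2·0.86^33 = 0.0803937
  k=3: C(35,3)·0.14^3·0.86^32 = 0.1439608
  k=4: C(35,4)·0.14^4·0.86^31 = 0.1874838
P(X ≤ 4) = 0.4459866

0.44599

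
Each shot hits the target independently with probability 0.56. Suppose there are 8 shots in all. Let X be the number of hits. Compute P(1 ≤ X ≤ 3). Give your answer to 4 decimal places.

0.2402

X ~ Binomial(8, 0.56); P(1 ≤ X ≤ 3) = Σ C(8,k) p^k (1−p)^(8−k) over k:
  k=1: C(8,1)·0.56^1·0.44^7 = 0.014304
  k=2: C(8,2)·0.56^2·0.44^6 = 0.063716
  k=3: C(8,3)·0.56^3·0.44^5 = 0.162187
Total = 0.240207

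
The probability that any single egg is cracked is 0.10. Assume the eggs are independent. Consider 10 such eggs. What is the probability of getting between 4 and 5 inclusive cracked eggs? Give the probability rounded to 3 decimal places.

X ~ Binomial(10, 0.10); P(4 ≤ X ≤ 5) = Σ C(10,k) p^k (1−p)^(10−k) over k:
  k=4: C(10,4)·0.10^4·0.90^6 = 0.01116
  k=5: C(10,5)·0.10^5·0.90^5 = 0.00149
Total = 0.01265

0.013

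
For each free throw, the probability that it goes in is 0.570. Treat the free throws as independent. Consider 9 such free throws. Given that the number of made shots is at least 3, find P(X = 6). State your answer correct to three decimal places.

X ~ Binomial(9, 0.57). Want P(X=6 | X≥3) = P(X=6) / P(X≥3).
P(X=6) = C(9,6)·0.57^6·0.43^3 = 0.22905
P(X≥3) = 1 − 0.00050 − 0.00600 − 0.03179 = 0.96171
Ratio = 0.22905 / 0.96171 = 0.23817

0.238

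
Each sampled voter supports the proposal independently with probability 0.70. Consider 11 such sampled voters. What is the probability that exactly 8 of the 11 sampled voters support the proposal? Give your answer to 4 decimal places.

0.2568

X ~ Binomial(n=11, p=0.70).
P(X=8) = C(11,8) · p^8 · (1−p)^3
= 165 · 0.057648 · 0.027 = 0.256822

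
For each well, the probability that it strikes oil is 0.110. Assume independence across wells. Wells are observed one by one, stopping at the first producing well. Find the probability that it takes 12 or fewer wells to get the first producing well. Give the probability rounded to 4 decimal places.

0.7530

Y = number of wells to the first success; geometric, p = 0.11.
P(Y ≤ 12) = 1 − (1−p)^12 = 1 − 0.246990 = 0.753010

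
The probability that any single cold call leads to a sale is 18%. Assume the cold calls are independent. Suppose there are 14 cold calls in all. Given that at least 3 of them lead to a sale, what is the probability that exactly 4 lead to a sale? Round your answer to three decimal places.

X ~ Binomial(14, 0.18). Want P(X=4 | X≥3) = P(X=4) / P(X≥3).
P(X=4) = C(14,4)·0.18^4·0.82^10 = 0.14443
P(X≥3) = 1 − 0.06214 − 0.19098 − 0.27249 = 0.47439
Ratio = 0.14443 / 0.47439 = 0.30446

0.304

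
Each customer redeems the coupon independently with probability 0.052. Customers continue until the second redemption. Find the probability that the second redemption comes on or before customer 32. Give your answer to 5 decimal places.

Finishing within 32 customers ⇔ at least 2 successes in the first 32. With X ~ Binomial(32, 0.052), P(Y ≤ 32) = 1 − P(X ≤ 1).
  k=0: C(32,0)·0.052^0·0.948^32 = 0.1810785
  k=1: C(32,1)·0.052^1·0.948^31 = 0.3178424
1 − 0.4989208 = 0.5010792

0.50108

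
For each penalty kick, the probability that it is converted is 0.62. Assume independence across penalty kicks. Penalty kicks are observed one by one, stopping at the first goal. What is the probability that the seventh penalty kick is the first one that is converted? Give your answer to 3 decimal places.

0.002

Geometric (trials to first success), p = 0.62.
P(Y = 7) = (1−p)^6 · p = 0.0030109 · 0.62 = 0.00187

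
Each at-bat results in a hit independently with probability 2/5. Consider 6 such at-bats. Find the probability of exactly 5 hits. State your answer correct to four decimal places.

0.0369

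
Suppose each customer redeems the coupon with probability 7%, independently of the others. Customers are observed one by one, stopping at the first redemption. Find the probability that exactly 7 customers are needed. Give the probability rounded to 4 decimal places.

Geometric (trials to first success), p = 0.07.
P(Y = 7) = (1−p)^6 · p = 0.64699 · 0.07 = 0.045289

0.0453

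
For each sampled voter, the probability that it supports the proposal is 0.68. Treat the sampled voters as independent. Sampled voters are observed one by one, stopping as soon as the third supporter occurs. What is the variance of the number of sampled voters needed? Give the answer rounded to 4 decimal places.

Y = total sampled voters until the third success; negative binomial with r=3, p=0.68.
Var(Y) = r(1−p)/p² = 3·0.32 / 0.68² = 2.076125

2.0761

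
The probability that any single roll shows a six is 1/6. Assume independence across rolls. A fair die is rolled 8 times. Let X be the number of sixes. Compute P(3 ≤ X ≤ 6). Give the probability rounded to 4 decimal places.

0.1348

X ~ Binomial(8, 0.166667); P(3 ≤ X ≤ 6) = Σ C(8,k) p^k (1−p)^(8−k) over k:
  k=3: C(8,3)·0.166667^3·0.833333^5 = 0.104190
  k=4: C(8,4)·0.166667^4·0.833333^4 = 0.026048
  k=5: C(8,5)·0.166667^5·0.833333^3 = 0.004168
  k=6: C(8,6)·0.166667^6·0.833333^2 = 0.000417
Total = 0.134822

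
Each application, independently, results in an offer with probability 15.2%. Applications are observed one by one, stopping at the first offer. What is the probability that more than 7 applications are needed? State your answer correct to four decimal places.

0.3153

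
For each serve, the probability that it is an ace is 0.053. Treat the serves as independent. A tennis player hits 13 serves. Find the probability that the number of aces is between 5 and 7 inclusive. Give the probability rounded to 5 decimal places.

0.00038

X ~ Binomial(13, 0.053); P(5 ≤ X ≤ 7) = Σ C(13,k) p^k (1−p)^(13−k) over k:
  k=5: C(13,5)·0.053^5·0.947^8 = 0.0003481
  k=6: C(13,6)·0.053^6·0.947^7 = 0.0000260
  k=7: C(13,7)·0.053^7·0.947^6 = 0.0000015
Total = 0.0003756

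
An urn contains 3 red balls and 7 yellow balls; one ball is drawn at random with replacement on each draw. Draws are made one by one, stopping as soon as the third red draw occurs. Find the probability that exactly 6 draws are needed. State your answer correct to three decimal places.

Y = trial on which the third success occurs; negative binomial, r=3, p=0.30.
P(Y=6) = C(5,2) · p^3 · (1−p)^3
= 10 · 0.027 · 0.343 = 0.09261

0.093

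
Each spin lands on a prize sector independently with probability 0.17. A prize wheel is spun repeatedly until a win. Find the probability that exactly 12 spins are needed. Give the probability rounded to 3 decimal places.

0.022

Geometric (trials to first success), p = 0.17.
P(Y = 12) = (1−p)^11 · p = 0.12878 · 0.17 = 0.02189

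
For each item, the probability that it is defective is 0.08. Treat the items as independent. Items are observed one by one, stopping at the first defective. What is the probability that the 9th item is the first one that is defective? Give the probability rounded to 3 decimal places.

0.041

Geometric (trials to first success), p = 0.08.
P(Y = 9) = (1−p)^8 · p = 0.51322 · 0.08 = 0.04106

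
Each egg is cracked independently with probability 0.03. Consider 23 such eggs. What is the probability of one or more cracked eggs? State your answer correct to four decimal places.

0.5037

P(at least one) = 1 − P(none) = 1 − (1 − 0.03)^23
= 1 − 0.496306 = 0.503694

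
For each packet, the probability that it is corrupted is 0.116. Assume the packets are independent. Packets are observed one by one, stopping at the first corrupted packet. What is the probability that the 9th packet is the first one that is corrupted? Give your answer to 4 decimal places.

Geometric (trials to first success), p = 0.116.
P(Y = 9) = (1−p)^8 · p = 0.37292 · 0.116 = 0.043259

0.0433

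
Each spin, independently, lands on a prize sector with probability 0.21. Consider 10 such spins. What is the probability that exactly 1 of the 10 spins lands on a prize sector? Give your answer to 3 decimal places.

0.252

X ~ Binomial(n=10, p=0.21).
P(X=1) = C(10,1) · p^1 · (1−p)^9
= 10 · 0.21 · 0.11985 = 0.25169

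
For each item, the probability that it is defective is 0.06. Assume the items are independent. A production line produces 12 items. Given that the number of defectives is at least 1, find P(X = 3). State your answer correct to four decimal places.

0.0520

X ~ Binomial(12, 0.06). Want P(X=3 | X≥1) = P(X=3) / P(X≥1).
P(X=3) = C(12,3)·0.06^3·0.94^9 = 0.027229
P(X≥1) = 1 − 0.475920 = 0.524080
Ratio = 0.027229 / 0.524080 = 0.051955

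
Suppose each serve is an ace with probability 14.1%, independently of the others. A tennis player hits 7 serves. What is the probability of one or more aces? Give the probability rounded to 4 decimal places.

0.6549

P(at least one) = 1 − P(none) = 1 − (1 − 0.141)^7
= 1 − 0.345106 = 0.654894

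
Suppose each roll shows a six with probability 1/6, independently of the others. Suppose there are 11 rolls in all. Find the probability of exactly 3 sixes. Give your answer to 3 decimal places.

0.178

X ~ Binomial(n=11, p=0.166667).
P(X=3) = C(11,3) · p^3 · (1−p)^8
= 165 · 0.0046296 · 0.23257 = 0.17766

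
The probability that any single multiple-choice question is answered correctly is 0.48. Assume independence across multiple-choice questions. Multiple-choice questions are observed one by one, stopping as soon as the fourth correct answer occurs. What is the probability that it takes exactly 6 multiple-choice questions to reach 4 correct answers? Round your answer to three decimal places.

0.144

Y = trial on which the fourth success occurs; negative binomial, r=4, p=0.48.
P(Y=6) = C(5,3) · p^4 · (1−p)^2
= 10 · 0.053084 · 0.2704 = 0.14354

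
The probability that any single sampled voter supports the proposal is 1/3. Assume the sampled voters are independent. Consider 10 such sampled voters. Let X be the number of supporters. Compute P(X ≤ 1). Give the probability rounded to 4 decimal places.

X ~ Binomial(10, 0.333333); P(X ≤ 1) = Σ C(10,k) p^k (1−p)^(10−k) over k:
  k=0: C(10,0)·0.333333^0·0.666667^10 = 0.017342
  k=1: C(10,1)·0.333333^1·0.666667^9 = 0.086708
Total = 0.104049

0.1040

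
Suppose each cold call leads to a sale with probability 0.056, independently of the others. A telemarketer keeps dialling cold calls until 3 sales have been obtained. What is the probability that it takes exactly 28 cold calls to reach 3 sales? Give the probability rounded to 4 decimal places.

0.0146

Y = trial on which the third success occurs; negative binomial, r=3, p=0.056.
P(Y=28) = C(27,2) · p^3 · (1−p)^25
= 351 · 0.00017562 · 0.23676 = 0.014594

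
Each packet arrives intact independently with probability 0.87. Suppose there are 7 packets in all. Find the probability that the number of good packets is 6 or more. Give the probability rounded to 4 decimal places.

X ~ Binomial(7, 0.87); P(X ≥ 6) = Σ C(7,k) p^k (1−p)^(7−k) over k:
  k=6: C(7,6)·0.87^6·0.13^1 = 0.394600
  k=7: C(7,7)·0.87^7·0.13^0 = 0.377255
Total = 0.771855

0.7719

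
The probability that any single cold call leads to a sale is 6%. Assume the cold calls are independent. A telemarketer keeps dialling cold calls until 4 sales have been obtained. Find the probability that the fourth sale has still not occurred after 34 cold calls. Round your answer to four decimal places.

0.8554

Needing more than 34 cold calls ⇔ fewer than 4 successes in the first 34. With X ~ Binomial(34, 0.06), P(Y > 34) = P(X ≤ 3).
  k=0: C(34,0)·0.06^0·0.94^34 = 0.121996
  k=1: C(34,1)·0.06^1·0.94^33 = 0.264758
  k=2: C(34,2)·0.06^2·0.94^32 = 0.278841
  k=3: C(34,3)·0.06^3·0.94^31 = 0.189849
P(X ≤ 3) = 0.855445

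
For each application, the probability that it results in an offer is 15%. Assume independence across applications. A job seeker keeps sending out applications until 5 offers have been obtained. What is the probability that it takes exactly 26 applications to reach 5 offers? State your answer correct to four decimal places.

Y = trial on which the fifth success occurs; negative binomial, r=5, p=0.15.
P(Y=26) = C(25,4) · p^5 · (1−p)^21
= 12650 · 7.5937e-05 · 0.032946 = 0.031648

0.0316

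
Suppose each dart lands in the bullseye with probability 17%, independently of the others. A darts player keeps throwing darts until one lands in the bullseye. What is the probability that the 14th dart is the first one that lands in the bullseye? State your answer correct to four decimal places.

0.0151

Geometric (trials to first success), p = 0.17.
P(Y = 14) = (1−p)^13 · p = 0.088719 · 0.17 = 0.015082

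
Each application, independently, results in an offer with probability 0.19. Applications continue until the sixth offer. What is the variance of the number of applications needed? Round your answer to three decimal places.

Y = total applications until the sixth success; negative binomial with r=6, p=0.19.
Var(Y) = r(1−p)/p² = 6·0.81 / 0.19² = 134.62604

134.626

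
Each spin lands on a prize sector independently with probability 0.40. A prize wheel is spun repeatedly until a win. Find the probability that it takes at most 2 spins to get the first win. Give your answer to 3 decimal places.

0.640

Y = number of spins to the first success; geometric, p = 0.40.
P(Y ≤ 2) = 1 − (1−p)^2 = 1 − 0.36000 = 0.64000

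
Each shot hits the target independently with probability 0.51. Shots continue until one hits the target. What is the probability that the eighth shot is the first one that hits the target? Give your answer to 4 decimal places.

Geometric (trials to first success), p = 0.51.
P(Y = 8) = (1−p)^7 · p = 0.0067822 · 0.51 = 0.003459

0.0035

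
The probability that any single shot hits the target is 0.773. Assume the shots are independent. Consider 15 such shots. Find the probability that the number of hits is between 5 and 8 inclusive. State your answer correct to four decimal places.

0.0350

X ~ Binomial(15, 0.773); P(5 ≤ X ≤ 8) = Σ C(15,k) p^k (1−p)^(15−k) over k:
  k=5: C(15,5)·0.773^5·0.227^10 = 0.000301
  k=6: C(15,6)·0.773^6·0.227^9 = 0.001709
  k=7: C(15,7)·0.773^7·0.227^8 = 0.007482
  k=8: C(15,8)·0.773^8·0.227^7 = 0.025478
Total = 0.034970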